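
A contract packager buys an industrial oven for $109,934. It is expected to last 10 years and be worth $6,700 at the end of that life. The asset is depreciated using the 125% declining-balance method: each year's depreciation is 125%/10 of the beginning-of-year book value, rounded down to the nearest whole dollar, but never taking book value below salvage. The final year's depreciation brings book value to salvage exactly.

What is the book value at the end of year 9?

Depreciable base = $109,934 − $6,700 = $103,234.
Year 1: ⌊$109,934 × 125%/10⌋ = $13,741. Book value $96,193.
Year 2: ⌊$96,193 × 125%/10⌋ = $12,024. Book value $84,169.
Year 3: ⌊$84,169 × 125%/10⌋ = $10,521. Book value $73,648.
Year 4: ⌊$73,648 × 125%/10⌋ = $9,206. Book value $64,442.
Year 5: ⌊$64,442 × 125%/10⌋ = $8,055. Book value $56,387.
Year 6: ⌊$56,387 × 125%/10⌋ = $7,048. Book value $49,339.
Year 7: ⌊$49,339 × 125%/10⌋ = $6,167. Book value $43,172.
Year 8: ⌊$43,172 × 125%/10⌋ = $5,396. Book value $37,776.
Year 9: ⌊$37,776 × 125%/10⌋ = $4,722. Book value $33,054.

$33,054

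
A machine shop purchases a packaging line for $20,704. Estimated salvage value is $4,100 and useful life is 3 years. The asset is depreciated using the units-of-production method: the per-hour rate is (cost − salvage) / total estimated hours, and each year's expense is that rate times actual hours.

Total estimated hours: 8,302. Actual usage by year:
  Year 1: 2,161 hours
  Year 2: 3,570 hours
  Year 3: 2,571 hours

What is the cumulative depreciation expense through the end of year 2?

$11,462

Depreciable base = $20,704 − $4,100 = $16,604.
Rate = $16,604 / 8,302 hours = $2 per hour.
Year 1: 2,161 × $2 = $4,322. Book value $16,382.
Year 2: 3,570 × $2 = $7,140. Book value $9,242.
Accumulated through year 2 = $20,704 − $9,242 = $11,462.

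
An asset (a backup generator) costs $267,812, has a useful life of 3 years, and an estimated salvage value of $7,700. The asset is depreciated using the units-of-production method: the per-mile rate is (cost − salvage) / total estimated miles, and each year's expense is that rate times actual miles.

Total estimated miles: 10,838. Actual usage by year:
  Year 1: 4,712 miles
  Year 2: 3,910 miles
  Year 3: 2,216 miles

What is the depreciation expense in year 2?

Depreciable base = $267,812 − $7,700 = $260,112.
Rate = $260,112 / 10,838 miles = $24 per mile.
Year 1: 4,712 × $24 = $113,088. Book value $154,724.
Year 2: 3,910 × $24 = $93,840. Book value $60,884.

$93,840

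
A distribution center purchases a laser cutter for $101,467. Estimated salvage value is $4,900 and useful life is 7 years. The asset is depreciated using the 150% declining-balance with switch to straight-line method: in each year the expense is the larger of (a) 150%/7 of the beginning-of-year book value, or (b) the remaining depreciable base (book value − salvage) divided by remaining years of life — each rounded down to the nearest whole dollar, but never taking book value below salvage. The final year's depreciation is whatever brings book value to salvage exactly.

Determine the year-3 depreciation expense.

Depreciable base = $101,467 − $4,900 = $96,567.
Year 1: DB = ⌊$101,467 × 150%/7⌋ = $21,742; SL = ⌊$96,567/7⌋ = $13,795 → take DB $21,742. Book value $79,725.
Year 2: DB = ⌊$79,725 × 150%/7⌋ = $17,083; SL = ⌊$74,825/6⌋ = $12,470 → take DB $17,083. Book value $62,642.
Year 3: DB = ⌊$62,642 × 150%/7⌋ = $13,423; SL = ⌊$57,742/5⌋ = $11,548 → take DB $13,423. Book value $49,219.

$13,423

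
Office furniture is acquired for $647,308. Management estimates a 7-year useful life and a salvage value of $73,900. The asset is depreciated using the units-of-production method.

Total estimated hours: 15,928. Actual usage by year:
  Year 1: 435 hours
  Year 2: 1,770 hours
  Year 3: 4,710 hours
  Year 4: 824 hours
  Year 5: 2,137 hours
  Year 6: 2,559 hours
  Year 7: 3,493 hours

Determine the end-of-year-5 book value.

$291,772

Depreciable base = $647,308 − $73,900 = $573,408.
Rate = $573,408 / 15,928 hours = $36 per hour.
Year 1: 435 × $36 = $15,660. Book value $631,648.
Year 2: 1,770 × $36 = $63,720. Book value $567,928.
Year 3: 4,710 × $36 = $169,560. Book value $398,368.
Year 4: 824 × $36 = $29,664. Book value $368,704.
Year 5: 2,137 × $36 = $76,932. Book value $291,772.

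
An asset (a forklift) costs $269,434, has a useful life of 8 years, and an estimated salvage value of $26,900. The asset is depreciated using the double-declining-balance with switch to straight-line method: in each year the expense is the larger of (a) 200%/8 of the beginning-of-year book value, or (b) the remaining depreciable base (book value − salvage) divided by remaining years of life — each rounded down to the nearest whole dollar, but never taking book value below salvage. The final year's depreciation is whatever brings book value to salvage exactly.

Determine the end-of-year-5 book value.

$63,939

Depreciable base = $269,434 − $26,900 = $242,534.
Year 1: DB = ⌊$269,434 × 200%/8⌋ = $67,358; SL = ⌊$242,534/8⌋ = $30,316 → take DB $67,358. Book value $202,076.
Year 2: DB = ⌊$202,076 × 200%/8⌋ = $50,519; SL = ⌊$175,176/7⌋ = $25,025 → take DB $50,519. Book value $151,557.
Year 3: DB = ⌊$151,557 × 200%/8⌋ = $37,889; SL = ⌊$124,657/6⌋ = $20,776 → take DB $37,889. Book value $113,668.
Year 4: DB = ⌊$113,668 × 200%/8⌋ = $28,417; SL = ⌊$86,768/5⌋ = $17,353 → take DB $28,417. Book value $85,251.
Year 5: DB = ⌊$85,251 × 200%/8⌋ = $21,312; SL = ⌊$58,351/4⌋ = $14,587 → take DB $21,312. Book value $63,939.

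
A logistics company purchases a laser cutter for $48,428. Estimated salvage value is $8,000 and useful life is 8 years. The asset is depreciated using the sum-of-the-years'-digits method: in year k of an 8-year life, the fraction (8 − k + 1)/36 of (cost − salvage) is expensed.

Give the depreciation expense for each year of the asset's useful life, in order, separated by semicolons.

$8,984; $7,861; $6,738; $5,615; $4,492; $3,369; $2,246; $1,123

Depreciable base = $48,428 − $8,000 = $40,428.
Sum of the years' digits = 8+7+6+5+4+3+2+1 = 36.
Year 1: $40,428 × 8/36 = $8,984. Book value $39,444.
Year 2: $40,428 × 7/36 = $7,861. Book value $31,583.
Year 3: $40,428 × 6/36 = $6,738. Book value $24,845.
Year 4: $40,428 × 5/36 = $5,615. Book value $19,230.
Year 5: $40,428 × 4/36 = $4,492. Book value $14,738.
Year 6: $40,428 × 3/36 = $3,369. Book value $11,369.
Year 7: $40,428 × 2/36 = $2,246. Book value $9,123.
Year 8: $40,428 × 1/36 = $1,123. Book value $8,000.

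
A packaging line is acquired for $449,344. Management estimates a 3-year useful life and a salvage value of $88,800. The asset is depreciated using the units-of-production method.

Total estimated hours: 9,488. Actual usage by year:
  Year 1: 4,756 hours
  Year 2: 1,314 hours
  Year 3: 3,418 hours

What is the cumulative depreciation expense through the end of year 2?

$230,660

Depreciable base = $449,344 − $88,800 = $360,544.
Rate = $360,544 / 9,488 hours = $38 per hour.
Year 1: 4,756 × $38 = $180,728. Book value $268,616.
Year 2: 1,314 × $38 = $49,932. Book value $218,684.
Accumulated through year 2 = $449,344 − $218,684 = $230,660.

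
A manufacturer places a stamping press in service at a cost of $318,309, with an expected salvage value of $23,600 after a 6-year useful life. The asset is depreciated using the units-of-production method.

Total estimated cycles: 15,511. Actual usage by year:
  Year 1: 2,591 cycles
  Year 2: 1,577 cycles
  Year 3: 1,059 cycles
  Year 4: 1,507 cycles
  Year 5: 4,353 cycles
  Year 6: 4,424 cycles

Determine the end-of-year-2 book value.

Depreciable base = $318,309 − $23,600 = $294,709.
Rate = $294,709 / 15,511 cycles = $19 per cycle.
Year 1: 2,591 × $19 = $49,229. Book value $269,080.
Year 2: 1,577 × $19 = $29,963. Book value $239,117.

$239,117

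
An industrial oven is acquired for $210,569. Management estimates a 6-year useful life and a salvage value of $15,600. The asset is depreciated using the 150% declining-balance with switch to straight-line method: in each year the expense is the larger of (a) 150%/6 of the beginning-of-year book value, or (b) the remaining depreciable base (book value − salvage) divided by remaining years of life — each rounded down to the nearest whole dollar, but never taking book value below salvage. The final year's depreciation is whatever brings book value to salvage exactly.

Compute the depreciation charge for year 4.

$24,411

Depreciable base = $210,569 − $15,600 = $194,969.
Year 1: DB = ⌊$210,569 × 150%/6⌋ = $52,642; SL = ⌊$194,969/6⌋ = $32,494 → take DB $52,642. Book value $157,927.
Year 2: DB = ⌊$157,927 × 150%/6⌋ = $39,481; SL = ⌊$142,327/5⌋ = $28,465 → take DB $39,481. Book value $118,446.
Year 3: DB = ⌊$118,446 × 150%/6⌋ = $29,611; SL = ⌊$102,846/4⌋ = $25,711 → take DB $29,611. Book value $88,835.
Year 4: DB = ⌊$88,835 × 150%/6⌋ = $22,208; SL = ⌊$73,235/3⌋ = $24,411 → take SL $24,411. Book value $64,424.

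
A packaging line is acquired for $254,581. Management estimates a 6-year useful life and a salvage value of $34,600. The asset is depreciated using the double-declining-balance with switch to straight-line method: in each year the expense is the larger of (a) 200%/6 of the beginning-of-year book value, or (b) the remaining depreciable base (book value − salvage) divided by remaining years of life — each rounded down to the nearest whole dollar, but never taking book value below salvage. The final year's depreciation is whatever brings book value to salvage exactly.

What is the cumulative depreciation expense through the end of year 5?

$219,981

Depreciable base = $254,581 − $34,600 = $219,981.
Year 1: DB = ⌊$254,581 × 200%/6⌋ = $84,860; SL = ⌊$219,981/6⌋ = $36,663 → take DB $84,860. Book value $169,721.
Year 2: DB = ⌊$169,721 × 200%/6⌋ = $56,573; SL = ⌊$135,121/5⌋ = $27,024 → take DB $56,573. Book value $113,148.
Year 3: DB = ⌊$113,148 × 200%/6⌋ = $37,716; SL = ⌊$78,548/4⌋ = $19,637 → take DB $37,716. Book value $75,432.
Year 4: DB = ⌊$75,432 × 200%/6⌋ = $25,144; SL = ⌊$40,832/3⌋ = $13,610 → take DB $25,144. Book value $50,288.
Year 5: DB = ⌊$50,288 × 200%/6⌋ = $16,762; SL = ⌊$15,688/2⌋ = $7,844 → take DB $16,762, capped at $15,688. Book value $34,600.
Accumulated through year 5 = $254,581 − $34,600 = $219,981.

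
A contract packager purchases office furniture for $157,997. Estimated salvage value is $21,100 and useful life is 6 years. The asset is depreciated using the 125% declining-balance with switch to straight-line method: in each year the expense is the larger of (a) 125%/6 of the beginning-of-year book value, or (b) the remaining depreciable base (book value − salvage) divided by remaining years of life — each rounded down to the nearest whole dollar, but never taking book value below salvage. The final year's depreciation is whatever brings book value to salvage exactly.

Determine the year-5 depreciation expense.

$19,098

Depreciable base = $157,997 − $21,100 = $136,897.
Year 1: DB = ⌊$157,997 × 125%/6⌋ = $32,916; SL = ⌊$136,897/6⌋ = $22,816 → take DB $32,916. Book value $125,081.
Year 2: DB = ⌊$125,081 × 125%/6⌋ = $26,058; SL = ⌊$103,981/5⌋ = $20,796 → take DB $26,058. Book value $99,023.
Year 3: DB = ⌊$99,023 × 125%/6⌋ = $20,629; SL = ⌊$77,923/4⌋ = $19,480 → take DB $20,629. Book value $78,394.
Year 4: DB = ⌊$78,394 × 125%/6⌋ = $16,332; SL = ⌊$57,294/3⌋ = $19,098 → take SL $19,098. Book value $59,296.
Year 5: DB = ⌊$59,296 × 125%/6⌋ = $12,353; SL = ⌊$38,196/2⌋ = $19,098 → take SL $19,098. Book value $40,198.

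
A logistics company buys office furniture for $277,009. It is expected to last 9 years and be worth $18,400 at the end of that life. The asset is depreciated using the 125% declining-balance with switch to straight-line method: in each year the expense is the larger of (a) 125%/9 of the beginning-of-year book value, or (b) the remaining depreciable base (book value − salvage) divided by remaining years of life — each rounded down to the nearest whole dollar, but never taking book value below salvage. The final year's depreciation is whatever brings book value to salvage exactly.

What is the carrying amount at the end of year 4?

Depreciable base = $277,009 − $18,400 = $258,609.
Year 1: DB = ⌊$277,009 × 125%/9⌋ = $38,473; SL = ⌊$258,609/9⌋ = $28,734 → take DB $38,473. Book value $238,536.
Year 2: DB = ⌊$238,536 × 125%/9⌋ = $33,130; SL = ⌊$220,136/8⌋ = $27,517 → take DB $33,130. Book value $205,406.
Year 3: DB = ⌊$205,406 × 125%/9⌋ = $28,528; SL = ⌊$187,006/7⌋ = $26,715 → take DB $28,528. Book value $176,878.
Year 4: DB = ⌊$176,878 × 125%/9⌋ = $24,566; SL = ⌊$158,478/6⌋ = $26,413 → take SL $26,413. Book value $150,465.

$150,465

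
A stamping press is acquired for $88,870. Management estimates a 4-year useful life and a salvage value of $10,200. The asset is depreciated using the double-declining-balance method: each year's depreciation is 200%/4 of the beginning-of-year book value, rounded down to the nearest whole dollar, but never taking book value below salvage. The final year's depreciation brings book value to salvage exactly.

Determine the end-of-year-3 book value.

$11,109

Depreciable base = $88,870 − $10,200 = $78,670.
Year 1: ⌊$88,870 × 200%/4⌋ = $44,435. Book value $44,435.
Year 2: ⌊$44,435 × 200%/4⌋ = $22,217. Book value $22,218.
Year 3: ⌊$22,218 × 200%/4⌋ = $11,109. Book value $11,109.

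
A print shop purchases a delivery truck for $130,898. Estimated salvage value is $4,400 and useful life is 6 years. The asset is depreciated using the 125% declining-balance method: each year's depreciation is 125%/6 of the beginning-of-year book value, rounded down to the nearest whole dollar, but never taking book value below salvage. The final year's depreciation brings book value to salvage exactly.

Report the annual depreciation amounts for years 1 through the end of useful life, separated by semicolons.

Depreciable base = $130,898 − $4,400 = $126,498.
Year 1: ⌊$130,898 × 125%/6⌋ = $27,270. Book value $103,628.
Year 2: ⌊$103,628 × 125%/6⌋ = $21,589. Book value $82,039.
Year 3: ⌊$82,039 × 125%/6⌋ = $17,091. Book value $64,948.
Year 4: ⌊$64,948 × 125%/6⌋ = $13,530. Book value $51,418.
Year 5: ⌊$51,418 × 125%/6⌋ = $10,712. Book value $40,706.
Year 6 (final): $40,706 − $4,400 = $36,306. Book value $4,400.

$27,270; $21,589; $17,091; $13,530; $10,712; $36,306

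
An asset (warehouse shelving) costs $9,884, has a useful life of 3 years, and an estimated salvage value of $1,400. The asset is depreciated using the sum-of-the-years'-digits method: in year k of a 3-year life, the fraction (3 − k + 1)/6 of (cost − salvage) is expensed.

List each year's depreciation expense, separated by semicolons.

Depreciable base = $9,884 − $1,400 = $8,484.
Sum of the years' digits = 3+2+1 = 6.
Year 1: $8,484 × 3/6 = $4,242. Book value $5,642.
Year 2: $8,484 × 2/6 = $2,828. Book value $2,814.
Year 3: $8,484 × 1/6 = $1,414. Book value $1,400.

$4,242; $2,828; $1,414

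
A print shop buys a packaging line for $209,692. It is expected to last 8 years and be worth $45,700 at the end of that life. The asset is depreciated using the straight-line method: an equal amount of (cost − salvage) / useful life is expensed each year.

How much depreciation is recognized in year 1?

$20,499

Depreciable base = $209,692 − $45,700 = $163,992.
Annual expense = $163,992 / 8 = $20,499.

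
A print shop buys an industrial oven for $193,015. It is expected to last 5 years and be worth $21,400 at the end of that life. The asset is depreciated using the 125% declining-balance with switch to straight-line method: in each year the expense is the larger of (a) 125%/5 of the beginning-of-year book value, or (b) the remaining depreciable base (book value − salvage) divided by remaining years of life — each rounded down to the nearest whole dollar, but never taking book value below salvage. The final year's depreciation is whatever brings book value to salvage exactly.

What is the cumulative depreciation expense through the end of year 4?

Depreciable base = $193,015 − $21,400 = $171,615.
Year 1: DB = ⌊$193,015 × 125%/5⌋ = $48,253; SL = ⌊$171,615/5⌋ = $34,323 → take DB $48,253. Book value $144,762.
Year 2: DB = ⌊$144,762 × 125%/5⌋ = $36,190; SL = ⌊$123,362/4⌋ = $30,840 → take DB $36,190. Book value $108,572.
Year 3: DB = ⌊$108,572 × 125%/5⌋ = $27,143; SL = ⌊$87,172/3⌋ = $29,057 → take SL $29,057. Book value $79,515.
Year 4: DB = ⌊$79,515 × 125%/5⌋ = $19,878; SL = ⌊$58,115/2⌋ = $29,057 → take SL $29,057. Book value $50,458.
Accumulated through year 4 = $193,015 − $50,458 = $142,557.

$142,557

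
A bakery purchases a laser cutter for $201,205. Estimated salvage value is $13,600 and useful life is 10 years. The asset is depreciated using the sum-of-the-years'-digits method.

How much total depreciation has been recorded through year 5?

$136,440

Depreciable base = $201,205 − $13,600 = $187,605.
Sum of the years' digits = 10+9+8+7+6+5+4+3+2+1 = 55.
Year 1: $187,605 × 10/55 = $34,110. Book value $167,095.
Year 2: $187,605 × 9/55 = $30,699. Book value $136,396.
Year 3: $187,605 × 8/55 = $27,288. Book value $109,108.
Year 4: $187,605 × 7/55 = $23,877. Book value $85,231.
Year 5: $187,605 × 6/55 = $20,466. Book value $64,765.
Accumulated through year 5 = $201,205 − $64,765 = $136,440.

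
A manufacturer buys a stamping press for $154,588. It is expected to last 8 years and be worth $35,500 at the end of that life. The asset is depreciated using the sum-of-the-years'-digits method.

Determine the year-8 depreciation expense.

$3,308

Depreciable base = $154,588 − $35,500 = $119,088.
Sum of the years' digits = 8+7+6+5+4+3+2+1 = 36.
Year 1: $119,088 × 8/36 = $26,464. Book value $128,124.
Year 2: $119,088 × 7/36 = $23,156. Book value $104,968.
Year 3: $119,088 × 6/36 = $19,848. Book value $85,120.
Year 4: $119,088 × 5/36 = $16,540. Book value $68,580.
Year 5: $119,088 × 4/36 = $13,232. Book value $55,348.
Year 6: $119,088 × 3/36 = $9,924. Book value $45,424.
Year 7: $119,088 × 2/36 = $6,616. Book value $38,808.
Year 8: $119,088 × 1/36 = $3,308. Book value $35,500.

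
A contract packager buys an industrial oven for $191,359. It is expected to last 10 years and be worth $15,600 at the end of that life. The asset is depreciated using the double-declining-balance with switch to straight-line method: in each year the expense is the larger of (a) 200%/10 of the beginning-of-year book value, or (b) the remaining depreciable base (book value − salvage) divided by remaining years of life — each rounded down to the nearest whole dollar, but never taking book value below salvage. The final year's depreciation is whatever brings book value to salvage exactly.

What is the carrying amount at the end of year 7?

Depreciable base = $191,359 − $15,600 = $175,759.
Year 1: DB = ⌊$191,359 × 200%/10⌋ = $38,271; SL = ⌊$175,759/10⌋ = $17,575 → take DB $38,271. Book value $153,088.
Year 2: DB = ⌊$153,088 × 200%/10⌋ = $30,617; SL = ⌊$137,488/9⌋ = $15,276 → take DB $30,617. Book value $122,471.
Year 3: DB = ⌊$122,471 × 200%/10⌋ = $24,494; SL = ⌊$106,871/8⌋ = $13,358 → take DB $24,494. Book value $97,977.
Year 4: DB = ⌊$97,977 × 200%/10⌋ = $19,595; SL = ⌊$82,377/7⌋ = $11,768 → take DB $19,595. Book value $78,382.
Year 5: DB = ⌊$78,382 × 200%/10⌋ = $15,676; SL = ⌊$62,782/6⌋ = $10,463 → take DB $15,676. Book value $62,706.
Year 6: DB = ⌊$62,706 × 200%/10⌋ = $12,541; SL = ⌊$47,106/5⌋ = $9,421 → take DB $12,541. Book value $50,165.
Year 7: DB = ⌊$50,165 × 200%/10⌋ = $10,033; SL = ⌊$34,565/4⌋ = $8,641 → take DB $10,033. Book value $40,132.

$40,132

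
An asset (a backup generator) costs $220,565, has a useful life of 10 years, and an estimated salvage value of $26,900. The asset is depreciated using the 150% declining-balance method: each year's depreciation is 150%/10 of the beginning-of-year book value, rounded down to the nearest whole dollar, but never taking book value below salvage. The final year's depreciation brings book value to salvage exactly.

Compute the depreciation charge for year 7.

$12,478

Depreciable base = $220,565 − $26,900 = $193,665.
Year 1: ⌊$220,565 × 150%/10⌋ = $33,084. Book value $187,481.
Year 2: ⌊$187,481 × 150%/10⌋ = $28,122. Book value $159,359.
Year 3: ⌊$159,359 × 150%/10⌋ = $23,903. Book value $135,456.
Year 4: ⌊$135,456 × 150%/10⌋ = $20,318. Book value $115,138.
Year 5: ⌊$115,138 × 150%/10⌋ = $17,270. Book value $97,868.
Year 6: ⌊$97,868 × 150%/10⌋ = $14,680. Book value $83,188.
Year 7: ⌊$83,188 × 150%/10⌋ = $12,478. Book value $70,710.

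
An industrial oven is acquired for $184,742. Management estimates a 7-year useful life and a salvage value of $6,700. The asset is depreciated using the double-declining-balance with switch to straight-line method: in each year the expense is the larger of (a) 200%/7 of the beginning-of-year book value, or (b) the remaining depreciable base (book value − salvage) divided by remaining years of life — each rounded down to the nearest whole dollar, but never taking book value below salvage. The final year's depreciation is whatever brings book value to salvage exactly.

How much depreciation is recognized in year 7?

$13,797

Depreciable base = $184,742 − $6,700 = $178,042.
Year 1: DB = ⌊$184,742 × 200%/7⌋ = $52,783; SL = ⌊$178,042/7⌋ = $25,434 → take DB $52,783. Book value $131,959.
Year 2: DB = ⌊$131,959 × 200%/7⌋ = $37,702; SL = ⌊$125,259/6⌋ = $20,876 → take DB $37,702. Book value $94,257.
Year 3: DB = ⌊$94,257 × 200%/7⌋ = $26,930; SL = ⌊$87,557/5⌋ = $17,511 → take DB $26,930. Book value $67,327.
Year 4: DB = ⌊$67,327 × 200%/7⌋ = $19,236; SL = ⌊$60,627/4⌋ = $15,156 → take DB $19,236. Book value $48,091.
Year 5: DB = ⌊$48,091 × 200%/7⌋ = $13,740; SL = ⌊$41,391/3⌋ = $13,797 → take SL $13,797. Book value $34,294.
Year 6: DB = ⌊$34,294 × 200%/7⌋ = $9,798; SL = ⌊$27,594/2⌋ = $13,797 → take SL $13,797. Book value $20,497.
Year 7 (final): $20,497 − $6,700 = $13,797. Book value $6,700.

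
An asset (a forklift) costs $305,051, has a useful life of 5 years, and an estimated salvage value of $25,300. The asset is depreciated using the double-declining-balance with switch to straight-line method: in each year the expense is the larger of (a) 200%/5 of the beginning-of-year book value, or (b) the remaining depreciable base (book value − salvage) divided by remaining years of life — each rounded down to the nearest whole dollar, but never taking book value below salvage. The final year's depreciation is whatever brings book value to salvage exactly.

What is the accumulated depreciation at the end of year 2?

$195,232

Depreciable base = $305,051 − $25,300 = $279,751.
Year 1: DB = ⌊$305,051 × 200%/5⌋ = $122,020; SL = ⌊$279,751/5⌋ = $55,950 → take DB $122,020. Book value $183,031.
Year 2: DB = ⌊$183,031 × 200%/5⌋ = $73,212; SL = ⌊$157,731/4⌋ = $39,432 → take DB $73,212. Book value $109,819.
Accumulated through year 2 = $305,051 − $109,819 = $195,232.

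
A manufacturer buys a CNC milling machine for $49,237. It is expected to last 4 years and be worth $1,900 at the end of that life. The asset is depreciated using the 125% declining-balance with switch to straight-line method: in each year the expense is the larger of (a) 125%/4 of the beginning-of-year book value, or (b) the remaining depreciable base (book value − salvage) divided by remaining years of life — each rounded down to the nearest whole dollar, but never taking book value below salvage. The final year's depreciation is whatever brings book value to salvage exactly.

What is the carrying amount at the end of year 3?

$12,551

Depreciable base = $49,237 − $1,900 = $47,337.
Year 1: DB = ⌊$49,237 × 125%/4⌋ = $15,386; SL = ⌊$47,337/4⌋ = $11,834 → take DB $15,386. Book value $33,851.
Year 2: DB = ⌊$33,851 × 125%/4⌋ = $10,578; SL = ⌊$31,951/3⌋ = $10,650 → take SL $10,650. Book value $23,201.
Year 3: DB = ⌊$23,201 × 125%/4⌋ = $7,250; SL = ⌊$21,301/2⌋ = $10,650 → take SL $10,650. Book value $12,551.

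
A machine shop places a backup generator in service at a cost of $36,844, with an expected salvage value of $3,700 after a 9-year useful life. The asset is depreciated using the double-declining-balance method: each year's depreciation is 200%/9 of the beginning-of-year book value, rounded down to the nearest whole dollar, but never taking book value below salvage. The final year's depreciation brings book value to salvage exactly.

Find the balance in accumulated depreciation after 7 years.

$30,498

Depreciable base = $36,844 − $3,700 = $33,144.
Year 1: ⌊$36,844 × 200%/9⌋ = $8,187. Book value $28,657.
Year 2: ⌊$28,657 × 200%/9⌋ = $6,368. Book value $22,289.
Year 3: ⌊$22,289 × 200%/9⌋ = $4,953. Book value $17,336.
Year 4: ⌊$17,336 × 200%/9⌋ = $3,852. Book value $13,484.
Year 5: ⌊$13,484 × 200%/9⌋ = $2,996. Book value $10,488.
Year 6: ⌊$10,488 × 200%/9⌋ = $2,330. Book value $8,158.
Year 7: ⌊$8,158 × 200%/9⌋ = $1,812. Book value $6,346.
Accumulated through year 7 = $36,844 − $6,346 = $30,498.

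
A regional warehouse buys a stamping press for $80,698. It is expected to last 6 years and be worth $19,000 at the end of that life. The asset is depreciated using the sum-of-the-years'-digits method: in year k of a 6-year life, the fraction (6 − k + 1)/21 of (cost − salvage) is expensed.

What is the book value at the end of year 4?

Depreciable base = $80,698 − $19,000 = $61,698.
Sum of the years' digits = 6+5+4+3+2+1 = 21.
Year 1: $61,698 × 6/21 = $17,628. Book value $63,070.
Year 2: $61,698 × 5/21 = $14,690. Book value $48,380.
Year 3: $61,698 × 4/21 = $11,752. Book value $36,628.
Year 4: $61,698 × 3/21 = $8,814. Book value $27,814.

$27,814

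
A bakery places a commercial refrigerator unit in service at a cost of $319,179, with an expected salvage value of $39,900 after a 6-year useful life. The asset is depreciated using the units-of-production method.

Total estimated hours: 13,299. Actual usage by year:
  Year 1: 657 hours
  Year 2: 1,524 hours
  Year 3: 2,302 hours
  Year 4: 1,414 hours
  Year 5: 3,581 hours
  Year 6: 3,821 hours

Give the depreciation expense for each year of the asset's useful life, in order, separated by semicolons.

Depreciable base = $319,179 − $39,900 = $279,279.
Rate = $279,279 / 13,299 hours = $21 per hour.
Year 1: 657 × $21 = $13,797. Book value $305,382.
Year 2: 1,524 × $21 = $32,004. Book value $273,378.
Year 3: 2,302 × $21 = $48,342. Book value $225,036.
Year 4: 1,414 × $21 = $29,694. Book value $195,342.
Year 5: 3,581 × $21 = $75,201. Book value $120,141.
Year 6: 3,821 × $21 = $80,241. Book value $39,900.

$13,797; $32,004; $48,342; $29,694; $75,201; $80,241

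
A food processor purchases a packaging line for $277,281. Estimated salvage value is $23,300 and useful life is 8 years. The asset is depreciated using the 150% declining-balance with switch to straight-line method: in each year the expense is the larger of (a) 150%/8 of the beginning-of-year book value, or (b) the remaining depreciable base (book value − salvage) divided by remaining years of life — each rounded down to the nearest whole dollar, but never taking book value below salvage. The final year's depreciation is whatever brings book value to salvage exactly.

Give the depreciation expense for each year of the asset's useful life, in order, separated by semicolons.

Depreciable base = $277,281 − $23,300 = $253,981.
Year 1: DB = ⌊$277,281 × 150%/8⌋ = $51,990; SL = ⌊$253,981/8⌋ = $31,747 → take DB $51,990. Book value $225,291.
Year 2: DB = ⌊$225,291 × 150%/8⌋ = $42,242; SL = ⌊$201,991/7⌋ = $28,855 → take DB $42,242. Book value $183,049.
Year 3: DB = ⌊$183,049 × 150%/8⌋ = $34,321; SL = ⌊$159,749/6⌋ = $26,624 → take DB $34,321. Book value $148,728.
Year 4: DB = ⌊$148,728 × 150%/8⌋ = $27,886; SL = ⌊$125,428/5⌋ = $25,085 → take DB $27,886. Book value $120,842.
Year 5: DB = ⌊$120,842 × 150%/8⌋ = $22,657; SL = ⌊$97,542/4⌋ = $24,385 → take SL $24,385. Book value $96,457.
Year 6: DB = ⌊$96,457 × 150%/8⌋ = $18,085; SL = ⌊$73,157/3⌋ = $24,385 → take SL $24,385. Book value $72,072.
Year 7: DB = ⌊$72,072 × 150%/8⌋ = $13,513; SL = ⌊$48,772/2⌋ = $24,386 → take SL $24,386. Book value $47,686.
Year 8 (final): $47,686 − $23,300 = $24,386. Book value $23,300.

$51,990; $42,242; $34,321; $27,886; $24,385; $24,385; $24,386; $24,386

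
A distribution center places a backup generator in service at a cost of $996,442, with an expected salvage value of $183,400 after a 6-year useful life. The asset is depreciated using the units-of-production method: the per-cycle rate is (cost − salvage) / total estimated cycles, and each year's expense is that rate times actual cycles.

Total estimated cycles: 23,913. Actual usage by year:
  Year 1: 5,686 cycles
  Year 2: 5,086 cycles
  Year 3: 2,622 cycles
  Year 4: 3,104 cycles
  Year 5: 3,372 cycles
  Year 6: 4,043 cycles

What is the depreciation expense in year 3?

$89,148

Depreciable base = $996,442 − $183,400 = $813,042.
Rate = $813,042 / 23,913 cycles = $34 per cycle.
Year 1: 5,686 × $34 = $193,324. Book value $803,118.
Year 2: 5,086 × $34 = $172,924. Book value $630,194.
Year 3: 2,622 × $34 = $89,148. Book value $541,046.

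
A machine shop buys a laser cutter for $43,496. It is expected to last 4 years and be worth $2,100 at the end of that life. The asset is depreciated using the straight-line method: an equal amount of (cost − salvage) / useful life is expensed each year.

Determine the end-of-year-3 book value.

Depreciable base = $43,496 − $2,100 = $41,396.
Annual expense = $41,396 / 4 = $10,349.
End of year 1: book value $33,147.
End of year 2: book value $22,798.
End of year 3: book value $12,449.

$12,449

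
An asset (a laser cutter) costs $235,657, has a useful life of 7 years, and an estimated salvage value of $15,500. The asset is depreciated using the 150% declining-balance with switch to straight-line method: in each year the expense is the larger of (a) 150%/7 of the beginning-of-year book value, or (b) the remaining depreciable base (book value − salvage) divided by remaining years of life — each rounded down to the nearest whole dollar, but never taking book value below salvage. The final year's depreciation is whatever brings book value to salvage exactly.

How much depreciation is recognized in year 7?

$24,703

Depreciable base = $235,657 − $15,500 = $220,157.
Year 1: DB = ⌊$235,657 × 150%/7⌋ = $50,497; SL = ⌊$220,157/7⌋ = $31,451 → take DB $50,497. Book value $185,160.
Year 2: DB = ⌊$185,160 × 150%/7⌋ = $39,677; SL = ⌊$169,660/6⌋ = $28,276 → take DB $39,677. Book value $145,483.
Year 3: DB = ⌊$145,483 × 150%/7⌋ = $31,174; SL = ⌊$129,983/5⌋ = $25,996 → take DB $31,174. Book value $114,309.
Year 4: DB = ⌊$114,309 × 150%/7⌋ = $24,494; SL = ⌊$98,809/4⌋ = $24,702 → take SL $24,702. Book value $89,607.
Year 5: DB = ⌊$89,607 × 150%/7⌋ = $19,201; SL = ⌊$74,107/3⌋ = $24,702 → take SL $24,702. Book value $64,905.
Year 6: DB = ⌊$64,905 × 150%/7⌋ = $13,908; SL = ⌊$49,405/2⌋ = $24,702 → take SL $24,702. Book value $40,203.
Year 7 (final): $40,203 − $15,500 = $24,703. Book value $15,500.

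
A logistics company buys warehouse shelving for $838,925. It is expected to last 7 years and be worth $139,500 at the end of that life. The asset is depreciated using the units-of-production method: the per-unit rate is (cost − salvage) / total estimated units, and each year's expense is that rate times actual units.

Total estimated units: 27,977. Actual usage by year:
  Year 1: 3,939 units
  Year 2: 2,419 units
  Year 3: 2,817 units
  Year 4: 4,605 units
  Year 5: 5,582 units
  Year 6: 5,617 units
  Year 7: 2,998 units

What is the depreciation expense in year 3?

$70,425

Depreciable base = $838,925 − $139,500 = $699,425.
Rate = $699,425 / 27,977 units = $25 per unit.
Year 1: 3,939 × $25 = $98,475. Book value $740,450.
Year 2: 2,419 × $25 = $60,475. Book value $679,975.
Year 3: 2,817 × $25 = $70,425. Book value $609,550.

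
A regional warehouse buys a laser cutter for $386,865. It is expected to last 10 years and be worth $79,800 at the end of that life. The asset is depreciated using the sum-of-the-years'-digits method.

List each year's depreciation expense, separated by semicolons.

Depreciable base = $386,865 − $79,800 = $307,065.
Sum of the years' digits = 10+9+8+7+6+5+4+3+2+1 = 55.
Year 1: $307,065 × 10/55 = $55,830. Book value $331,035.
Year 2: $307,065 × 9/55 = $50,247. Book value $280,788.
Year 3: $307,065 × 8/55 = $44,664. Book value $236,124.
Year 4: $307,065 × 7/55 = $39,081. Book value $197,043.
Year 5: $307,065 × 6/55 = $33,498. Book value $163,545.
Year 6: $307,065 × 5/55 = $27,915. Book value $135,630.
Year 7: $307,065 × 4/55 = $22,332. Book value $113,298.
Year 8: $307,065 × 3/55 = $16,749. Book value $96,549.
Year 9: $307,065 × 2/55 = $11,166. Book value $85,383.
Year 10: $307,065 × 1/55 = $5,583. Book value $79,800.

$55,830; $50,247; $44,664; $39,081; $33,498; $27,915; $22,332; $16,749; $11,166; $5,583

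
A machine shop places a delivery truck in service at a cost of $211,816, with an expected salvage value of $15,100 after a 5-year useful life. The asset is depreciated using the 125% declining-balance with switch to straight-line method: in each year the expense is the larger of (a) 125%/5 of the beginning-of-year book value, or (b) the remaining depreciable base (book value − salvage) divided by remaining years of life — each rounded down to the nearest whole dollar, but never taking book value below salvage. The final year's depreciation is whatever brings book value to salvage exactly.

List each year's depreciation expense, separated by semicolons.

$52,954; $39,715; $34,682; $34,682; $34,683

Depreciable base = $211,816 − $15,100 = $196,716.
Year 1: DB = ⌊$211,816 × 125%/5⌋ = $52,954; SL = ⌊$196,716/5⌋ = $39,343 → take DB $52,954. Book value $158,862.
Year 2: DB = ⌊$158,862 × 125%/5⌋ = $39,715; SL = ⌊$143,762/4⌋ = $35,940 → take DB $39,715. Book value $119,147.
Year 3: DB = ⌊$119,147 × 125%/5⌋ = $29,786; SL = ⌊$104,047/3⌋ = $34,682 → take SL $34,682. Book value $84,465.
Year 4: DB = ⌊$84,465 × 125%/5⌋ = $21,116; SL = ⌊$69,365/2⌋ = $34,682 → take SL $34,682. Book value $49,783.
Year 5 (final): $49,783 − $15,100 = $34,683. Book value $15,100.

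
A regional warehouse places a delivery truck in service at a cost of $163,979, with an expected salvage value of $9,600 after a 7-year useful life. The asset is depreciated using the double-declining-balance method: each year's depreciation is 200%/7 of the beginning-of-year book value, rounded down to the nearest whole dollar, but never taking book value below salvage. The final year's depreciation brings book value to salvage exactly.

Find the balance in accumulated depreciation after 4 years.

$121,293

Depreciable base = $163,979 − $9,600 = $154,379.
Year 1: ⌊$163,979 × 200%/7⌋ = $46,851. Book value $117,128.
Year 2: ⌊$117,128 × 200%/7⌋ = $33,465. Book value $83,663.
Year 3: ⌊$83,663 × 200%/7⌋ = $23,903. Book value $59,760.
Year 4: ⌊$59,760 × 200%/7⌋ = $17,074. Book value $42,686.
Accumulated through year 4 = $163,979 − $42,686 = $121,293.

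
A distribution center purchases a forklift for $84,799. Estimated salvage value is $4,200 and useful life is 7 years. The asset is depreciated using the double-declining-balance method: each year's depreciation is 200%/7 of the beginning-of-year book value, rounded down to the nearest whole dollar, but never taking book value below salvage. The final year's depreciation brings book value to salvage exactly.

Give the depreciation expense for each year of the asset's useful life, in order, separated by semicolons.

Depreciable base = $84,799 − $4,200 = $80,599.
Year 1: ⌊$84,799 × 200%/7⌋ = $24,228. Book value $60,571.
Year 2: ⌊$60,571 × 200%/7⌋ = $17,306. Book value $43,265.
Year 3: ⌊$43,265 × 200%/7⌋ = $12,361. Book value $30,904.
Year 4: ⌊$30,904 × 200%/7⌋ = $8,829. Book value $22,075.
Year 5: ⌊$22,075 × 200%/7⌋ = $6,307. Book value $15,768.
Year 6: ⌊$15,768 × 200%/7⌋ = $4,505. Book value $11,263.
Year 7 (final): $11,263 − $4,200 = $7,063. Book value $4,200.

$24,228; $17,306; $12,361; $8,829; $6,307; $4,505; $7,063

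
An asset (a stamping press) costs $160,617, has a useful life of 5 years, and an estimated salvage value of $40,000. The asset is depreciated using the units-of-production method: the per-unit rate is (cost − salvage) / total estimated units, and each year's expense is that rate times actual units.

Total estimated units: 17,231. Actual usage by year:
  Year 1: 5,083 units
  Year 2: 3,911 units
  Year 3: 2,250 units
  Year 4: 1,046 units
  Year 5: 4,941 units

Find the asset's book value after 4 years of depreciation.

$74,587

Depreciable base = $160,617 − $40,000 = $120,617.
Rate = $120,617 / 17,231 units = $7 per unit.
Year 1: 5,083 × $7 = $35,581. Book value $125,036.
Year 2: 3,911 × $7 = $27,377. Book value $97,659.
Year 3: 2,250 × $7 = $15,750. Book value $81,909.
Year 4: 1,046 × $7 = $7,322. Book value $74,587.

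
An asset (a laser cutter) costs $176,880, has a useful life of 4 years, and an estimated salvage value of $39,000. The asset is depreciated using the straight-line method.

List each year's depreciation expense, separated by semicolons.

$34,470; $34,470; $34,470; $34,470

Depreciable base = $176,880 − $39,000 = $137,880.
Annual expense = $137,880 / 4 = $34,470.
End of year 1: book value $142,410.
End of year 2: book value $107,940.
End of year 3: book value $73,470.
End of year 4: book value $39,000.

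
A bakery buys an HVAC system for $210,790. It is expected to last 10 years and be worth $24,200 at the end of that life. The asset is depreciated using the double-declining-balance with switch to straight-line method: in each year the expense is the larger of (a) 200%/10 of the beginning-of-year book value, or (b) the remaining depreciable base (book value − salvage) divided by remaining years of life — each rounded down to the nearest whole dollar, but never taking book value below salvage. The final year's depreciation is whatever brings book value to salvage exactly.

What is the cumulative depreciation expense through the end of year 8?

Depreciable base = $210,790 − $24,200 = $186,590.
Year 1: DB = ⌊$210,790 × 200%/10⌋ = $42,158; SL = ⌊$186,590/10⌋ = $18,659 → take DB $42,158. Book value $168,632.
Year 2: DB = ⌊$168,632 × 200%/10⌋ = $33,726; SL = ⌊$144,432/9⌋ = $16,048 → take DB $33,726. Book value $134,906.
Year 3: DB = ⌊$134,906 × 200%/10⌋ = $26,981; SL = ⌊$110,706/8⌋ = $13,838 → take DB $26,981. Book value $107,925.
Year 4: DB = ⌊$107,925 × 200%/10⌋ = $21,585; SL = ⌊$83,725/7⌋ = $11,960 → take DB $21,585. Book value $86,340.
Year 5: DB = ⌊$86,340 × 200%/10⌋ = $17,268; SL = ⌊$62,140/6⌋ = $10,356 → take DB $17,268. Book value $69,072.
Year 6: DB = ⌊$69,072 × 200%/10⌋ = $13,814; SL = ⌊$44,872/5⌋ = $8,974 → take DB $13,814. Book value $55,258.
Year 7: DB = ⌊$55,258 × 200%/10⌋ = $11,051; SL = ⌊$31,058/4⌋ = $7,764 → take DB $11,051. Book value $44,207.
Year 8: DB = ⌊$44,207 × 200%/10⌋ = $8,841; SL = ⌊$20,007/3⌋ = $6,669 → take DB $8,841. Book value $35,366.
Accumulated through year 8 = $210,790 − $35,366 = $175,424.

$175,424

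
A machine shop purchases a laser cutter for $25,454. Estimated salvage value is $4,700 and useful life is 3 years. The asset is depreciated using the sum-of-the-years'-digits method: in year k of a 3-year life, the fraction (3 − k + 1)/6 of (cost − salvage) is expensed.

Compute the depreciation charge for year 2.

$6,918

Depreciable base = $25,454 − $4,700 = $20,754.
Sum of the years' digits = 3+2+1 = 6.
Year 1: $20,754 × 3/6 = $10,377. Book value $15,077.
Year 2: $20,754 × 2/6 = $6,918. Book value $8,159.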